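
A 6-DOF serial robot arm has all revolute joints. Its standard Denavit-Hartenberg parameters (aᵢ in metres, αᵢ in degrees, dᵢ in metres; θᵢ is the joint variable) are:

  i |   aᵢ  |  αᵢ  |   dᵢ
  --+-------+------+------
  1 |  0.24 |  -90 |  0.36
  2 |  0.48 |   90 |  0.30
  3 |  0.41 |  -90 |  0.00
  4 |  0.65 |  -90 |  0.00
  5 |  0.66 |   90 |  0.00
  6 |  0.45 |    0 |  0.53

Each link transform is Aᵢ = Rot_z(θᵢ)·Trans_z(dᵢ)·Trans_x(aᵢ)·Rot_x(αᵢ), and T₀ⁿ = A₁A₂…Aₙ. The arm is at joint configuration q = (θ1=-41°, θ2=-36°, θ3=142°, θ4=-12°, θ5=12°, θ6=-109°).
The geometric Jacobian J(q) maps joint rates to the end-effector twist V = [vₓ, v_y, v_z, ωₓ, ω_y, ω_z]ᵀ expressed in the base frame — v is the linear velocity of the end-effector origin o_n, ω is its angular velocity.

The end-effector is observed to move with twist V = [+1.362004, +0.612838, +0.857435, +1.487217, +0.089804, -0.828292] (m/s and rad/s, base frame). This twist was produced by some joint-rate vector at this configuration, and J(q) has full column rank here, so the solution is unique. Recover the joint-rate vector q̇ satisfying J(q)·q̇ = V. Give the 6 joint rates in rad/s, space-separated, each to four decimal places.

0.0370 0.6560 -0.7710 0.1980 0.5340 -0.7360

o_n = [-0.1178, 1.3397, 0.3213]
J₁: ẑ×o_n = [-1.3397, -0.1178, 0.0000], ω = ẑ
J2: z=[0.6561, 0.7547, 0.0000] o=[0.1811, -0.1575, 0.3600] → [-0.0292, 0.0254, 1.2079, 0.6561, 0.7547, 0.0000]
J3: z=[-0.4436, 0.3856, 0.8090] o=[0.6710, -0.1858, 0.6421] → [-1.3579, -0.7805, -0.3726, -0.4436, 0.3856, 0.8090]
J4: z=[-0.8929, -0.2679, -0.3619] o=[0.6394, 0.1762, 0.4522] → [0.4561, 0.1571, -1.2418, -0.8929, -0.2679, -0.3619]
J5: z=[0.4179, -0.1936, -0.8876] o=[0.5303, 0.7896, 0.2671] → [0.4778, 0.5526, 0.1044, 0.4179, -0.1936, -0.8876]
J6: z=[-0.9083, -0.0659, -0.4132] o=[0.5445, 1.4357, 0.1328] → [-0.0521, 0.4449, 0.0435, -0.9083, -0.0659, -0.4132]
q̇ = J⁺·V = [0.0370, 0.6560, -0.7710, 0.1980, 0.5340, -0.7360]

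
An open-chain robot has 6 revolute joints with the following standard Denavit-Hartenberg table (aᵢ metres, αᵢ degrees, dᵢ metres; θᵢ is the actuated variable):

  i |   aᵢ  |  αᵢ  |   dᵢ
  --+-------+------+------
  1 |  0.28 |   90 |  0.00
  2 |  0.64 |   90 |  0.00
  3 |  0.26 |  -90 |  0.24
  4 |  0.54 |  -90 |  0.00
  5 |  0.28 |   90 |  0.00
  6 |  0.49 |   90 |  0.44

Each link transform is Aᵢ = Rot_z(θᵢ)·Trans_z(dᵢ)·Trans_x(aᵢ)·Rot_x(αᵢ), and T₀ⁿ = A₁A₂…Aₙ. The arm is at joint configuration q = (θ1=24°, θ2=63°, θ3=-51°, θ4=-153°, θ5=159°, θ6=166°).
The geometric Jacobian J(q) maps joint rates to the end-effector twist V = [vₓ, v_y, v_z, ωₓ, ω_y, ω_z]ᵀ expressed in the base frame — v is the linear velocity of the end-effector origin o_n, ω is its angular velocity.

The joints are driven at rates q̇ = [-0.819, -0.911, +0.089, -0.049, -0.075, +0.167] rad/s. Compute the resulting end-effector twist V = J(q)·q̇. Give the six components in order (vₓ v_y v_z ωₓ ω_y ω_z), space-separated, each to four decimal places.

-0.0815 -0.9677 -0.6438 -0.4441 0.8663 -1.0323

o_n = [0.9567, 0.2605, -0.2678]
J₁: ẑ×o_n = [-0.2605, 0.9567, 0.0000], ω = ẑ
J2: z=[0.4067, -0.9135, 0.0000] o=[0.2558, 0.1139, 0.0000] → [0.2446, 0.1089, 0.6999, 0.4067, -0.9135, 0.0000]
J3: z=[0.8140, 0.3624, -0.4540] o=[0.5212, 0.2321, 0.5702] → [-0.2908, 0.4844, -0.1347, 0.8140, 0.3624, -0.4540]
J4: z=[0.5783, -0.4314, 0.6924] o=[0.7023, 0.5338, 0.6071] → [0.5667, 0.6821, -0.0483, 0.5783, -0.4314, 0.6924]
J5: z=[0.7002, 0.6980, -0.1499] o=[0.9283, 0.2252, 0.2260] → [-0.3393, 0.3415, 0.0049, 0.7002, 0.6980, -0.1499]
J6: z=[-0.3899, 0.1979, -0.8994] o=[0.7609, 0.4179, 0.3410] → [-0.2620, -0.4134, 0.0226, -0.3899, 0.1979, -0.8994]
V = J·q̇ = [-0.0815, -0.9677, -0.6438, -0.4441, 0.8663, -1.0323]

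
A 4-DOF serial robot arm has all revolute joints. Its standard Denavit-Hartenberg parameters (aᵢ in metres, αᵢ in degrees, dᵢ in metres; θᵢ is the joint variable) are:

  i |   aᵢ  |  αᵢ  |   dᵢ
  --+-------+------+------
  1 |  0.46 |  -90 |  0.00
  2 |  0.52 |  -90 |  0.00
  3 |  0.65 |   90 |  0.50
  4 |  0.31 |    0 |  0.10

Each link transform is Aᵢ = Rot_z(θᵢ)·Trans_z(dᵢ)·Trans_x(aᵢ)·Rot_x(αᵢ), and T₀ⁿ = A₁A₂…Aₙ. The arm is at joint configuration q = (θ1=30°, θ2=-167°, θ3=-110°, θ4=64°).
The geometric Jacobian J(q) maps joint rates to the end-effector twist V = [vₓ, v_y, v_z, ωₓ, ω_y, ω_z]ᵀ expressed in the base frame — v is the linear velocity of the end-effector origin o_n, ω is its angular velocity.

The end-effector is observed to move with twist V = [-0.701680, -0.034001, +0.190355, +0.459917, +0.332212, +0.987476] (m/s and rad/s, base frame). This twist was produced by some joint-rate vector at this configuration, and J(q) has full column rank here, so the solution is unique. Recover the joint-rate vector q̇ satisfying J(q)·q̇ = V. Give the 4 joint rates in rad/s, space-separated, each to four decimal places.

o_n = [0.0652, 0.8509, 0.7940]
J₁: ẑ×o_n = [-0.8509, 0.0652, 0.0000], ω = ẑ
J2: z=[-0.5000, 0.8660, 0.0000] o=[0.3984, 0.2300, 0.0000] → [0.6877, 0.3970, -0.0219, -0.5000, 0.8660, 0.0000]
J3: z=[0.1948, 0.1125, 0.9744] o=[-0.0404, -0.0233, 0.1170] → [-0.7757, -0.0290, 0.1584, 0.1948, 0.1125, 0.9744]
J4: z=[0.9640, 0.1616, -0.2114] o=[-0.0608, 0.6702, 0.5542] → [0.0770, -0.2579, 0.1538, 0.9640, 0.1616, -0.2114]
q̇ = J⁺·V = [0.2680, 0.1990, 0.8280, 0.4130]

0.2680 0.1990 0.8280 0.4130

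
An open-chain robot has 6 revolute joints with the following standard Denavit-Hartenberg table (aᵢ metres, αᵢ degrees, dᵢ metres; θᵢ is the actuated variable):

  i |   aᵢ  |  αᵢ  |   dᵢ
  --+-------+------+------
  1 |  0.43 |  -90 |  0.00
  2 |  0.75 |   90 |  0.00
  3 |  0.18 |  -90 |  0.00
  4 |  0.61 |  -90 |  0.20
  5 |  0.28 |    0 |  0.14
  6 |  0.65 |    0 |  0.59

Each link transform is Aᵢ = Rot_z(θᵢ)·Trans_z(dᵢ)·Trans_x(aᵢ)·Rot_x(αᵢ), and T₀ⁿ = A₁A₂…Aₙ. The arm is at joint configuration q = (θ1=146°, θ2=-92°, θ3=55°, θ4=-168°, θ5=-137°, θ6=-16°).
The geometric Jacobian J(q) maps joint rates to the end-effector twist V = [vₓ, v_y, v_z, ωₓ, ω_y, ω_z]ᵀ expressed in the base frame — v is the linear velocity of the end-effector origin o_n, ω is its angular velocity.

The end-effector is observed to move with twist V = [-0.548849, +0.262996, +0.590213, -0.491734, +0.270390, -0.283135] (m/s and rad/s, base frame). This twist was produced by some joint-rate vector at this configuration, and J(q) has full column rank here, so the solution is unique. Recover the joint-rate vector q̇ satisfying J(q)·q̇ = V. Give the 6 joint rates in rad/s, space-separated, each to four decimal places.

-0.7760 0.3620 -0.6530 -0.5660 -0.3290 0.4080

o_n = [-0.2310, -0.8148, 0.4520]
J₁: ẑ×o_n = [0.8148, -0.2310, 0.0000], ω = ẑ
J2: z=[-0.5592, -0.8290, 0.0000] o=[-0.3565, 0.2405, 0.0000] → [-0.3747, 0.2527, 0.6941, -0.5592, -0.8290, 0.0000]
J3: z=[0.8285, -0.5589, -0.0349] o=[-0.3348, 0.2258, 0.7495] → [0.1300, 0.2429, -0.8042, 0.8285, -0.5589, -0.0349]
J4: z=[-0.3444, -0.4595, -0.8187] o=[-0.4143, 0.1016, 0.8527] → [-0.5660, -0.2880, 0.3998, -0.3444, -0.4595, -0.8187]
J5: z=[0.7186, -0.6902, 0.0850] o=[-0.1146, 0.3507, 0.3425] → [0.0236, -0.0885, -0.9178, 0.7186, -0.6902, 0.0850]
J6: z=[0.7186, -0.6902, 0.0850] o=[-0.2035, 0.0518, 0.3144] → [-0.0212, -0.1012, -0.6417, 0.7186, -0.6902, 0.0850]
q̇ = J⁺·V = [-0.7760, 0.3620, -0.6530, -0.5660, -0.3290, 0.4080]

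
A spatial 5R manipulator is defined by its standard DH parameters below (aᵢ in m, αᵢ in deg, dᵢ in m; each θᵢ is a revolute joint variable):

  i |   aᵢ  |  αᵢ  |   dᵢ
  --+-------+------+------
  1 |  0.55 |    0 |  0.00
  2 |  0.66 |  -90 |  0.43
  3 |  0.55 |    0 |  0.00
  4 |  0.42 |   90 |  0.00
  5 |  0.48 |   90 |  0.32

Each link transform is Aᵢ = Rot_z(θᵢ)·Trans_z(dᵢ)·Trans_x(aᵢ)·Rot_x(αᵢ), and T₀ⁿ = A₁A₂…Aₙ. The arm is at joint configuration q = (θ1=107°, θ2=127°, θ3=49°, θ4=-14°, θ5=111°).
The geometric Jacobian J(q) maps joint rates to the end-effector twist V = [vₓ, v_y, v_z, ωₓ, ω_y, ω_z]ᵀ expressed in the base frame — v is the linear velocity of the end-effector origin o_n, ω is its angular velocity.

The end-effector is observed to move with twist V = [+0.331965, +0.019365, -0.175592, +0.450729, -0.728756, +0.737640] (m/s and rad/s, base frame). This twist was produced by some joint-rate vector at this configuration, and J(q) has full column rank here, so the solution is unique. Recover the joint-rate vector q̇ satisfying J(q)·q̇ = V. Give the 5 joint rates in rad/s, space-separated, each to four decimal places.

o_n = [-0.6256, -0.8761, 0.1348]
J₁: ẑ×o_n = [0.8761, -0.6256, 0.0000], ω = ẑ
J2: z=[0.0000, 0.0000, 1.0000] o=[-0.1608, 0.5260, 0.0000] → [1.4021, -0.4648, 0.0000, 0.0000, 0.0000, 1.0000]
J3: z=[0.8090, -0.5878, 0.0000] o=[-0.5487, -0.0080, 0.4300] → [0.1735, 0.2388, -0.7475, 0.8090, -0.5878, 0.0000]
J4: z=[0.8090, -0.5878, 0.0000] o=[-0.7608, -0.2999, 0.0149] → [-0.0705, -0.0970, -0.3867, 0.8090, -0.5878, 0.0000]
J5: z=[-0.3371, -0.4640, 0.8192] o=[-0.9631, -0.5782, -0.2260] → [0.0766, 0.3981, 0.2570, -0.3371, -0.4640, 0.8192]
q̇ = J⁺·V = [0.0940, 0.1800, 0.0400, 0.7530, 0.5660]

0.0940 0.1800 0.0400 0.7530 0.5660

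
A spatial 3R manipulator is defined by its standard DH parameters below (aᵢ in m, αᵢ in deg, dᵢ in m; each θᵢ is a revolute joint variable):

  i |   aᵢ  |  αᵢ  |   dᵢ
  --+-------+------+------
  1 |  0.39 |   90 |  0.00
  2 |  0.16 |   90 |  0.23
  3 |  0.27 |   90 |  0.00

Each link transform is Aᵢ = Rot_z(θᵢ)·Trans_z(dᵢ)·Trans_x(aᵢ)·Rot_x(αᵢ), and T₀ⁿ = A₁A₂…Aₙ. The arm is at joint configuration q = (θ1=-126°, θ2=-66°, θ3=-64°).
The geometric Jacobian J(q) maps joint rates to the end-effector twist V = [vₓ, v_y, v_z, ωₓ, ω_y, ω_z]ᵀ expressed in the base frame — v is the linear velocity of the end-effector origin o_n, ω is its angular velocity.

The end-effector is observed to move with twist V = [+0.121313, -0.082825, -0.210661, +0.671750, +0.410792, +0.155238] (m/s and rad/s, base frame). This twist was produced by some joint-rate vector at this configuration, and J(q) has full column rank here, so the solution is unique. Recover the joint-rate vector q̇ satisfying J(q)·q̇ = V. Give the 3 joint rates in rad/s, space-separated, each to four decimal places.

0.4790 -0.3020 0.7960

o_n = [-0.2855, -0.4146, -0.2543]
J₁: ẑ×o_n = [0.4146, -0.2855, 0.0000], ω = ẑ
J2: z=[-0.8090, 0.5878, 0.0000] o=[-0.2292, -0.3155, 0.0000] → [-0.1495, -0.2057, 0.1132, -0.8090, 0.5878, 0.0000]
J3: z=[0.5370, 0.7391, -0.4067] o=[-0.4536, -0.2330, -0.1462] → [-0.1538, -0.0103, -0.2217, 0.5370, 0.7391, -0.4067]
q̇ = J⁺·V = [0.4790, -0.3020, 0.7960]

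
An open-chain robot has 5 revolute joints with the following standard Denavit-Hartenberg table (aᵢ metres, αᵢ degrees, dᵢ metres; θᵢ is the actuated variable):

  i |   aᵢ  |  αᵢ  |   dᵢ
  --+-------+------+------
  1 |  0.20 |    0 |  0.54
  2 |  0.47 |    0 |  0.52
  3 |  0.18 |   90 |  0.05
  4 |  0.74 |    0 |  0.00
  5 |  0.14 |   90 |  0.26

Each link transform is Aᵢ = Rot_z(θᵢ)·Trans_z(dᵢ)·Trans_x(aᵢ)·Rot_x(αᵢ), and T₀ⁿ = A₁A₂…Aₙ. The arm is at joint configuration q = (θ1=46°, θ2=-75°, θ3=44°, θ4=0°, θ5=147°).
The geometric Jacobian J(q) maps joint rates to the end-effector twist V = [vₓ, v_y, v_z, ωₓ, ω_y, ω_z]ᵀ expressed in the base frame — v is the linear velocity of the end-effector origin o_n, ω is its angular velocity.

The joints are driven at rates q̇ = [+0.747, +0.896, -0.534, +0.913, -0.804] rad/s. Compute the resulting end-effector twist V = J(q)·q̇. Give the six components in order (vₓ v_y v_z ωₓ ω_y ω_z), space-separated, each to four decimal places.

0.3070 1.7114 0.6628 0.0282 -0.1053 1.1090

o_n = [1.3925, -0.1274, 1.1862]
J₁: ẑ×o_n = [0.1274, 1.3925, -0.0000], ω = ẑ
J2: z=[0.0000, 0.0000, 1.0000] o=[0.1389, 0.1439, 0.5400] → [0.2713, 1.2536, -0.0000, 0.0000, 0.0000, 1.0000]
J3: z=[0.0000, 0.0000, 1.0000] o=[0.5500, -0.0840, 1.0600] → [0.0434, 0.8425, -0.0000, 0.0000, 0.0000, 1.0000]
J4: z=[0.2588, -0.9659, 0.0000] o=[0.7239, -0.0374, 1.1100] → [-0.0737, -0.0197, 0.6226, 0.2588, -0.9659, 0.0000]
J5: z=[0.2588, -0.9659, 0.0000] o=[1.4387, 0.1541, 1.1100] → [-0.0737, -0.0197, -0.1174, 0.2588, -0.9659, 0.0000]
V = J·q̇ = [0.3070, 1.7114, 0.6628, 0.0282, -0.1053, 1.1090]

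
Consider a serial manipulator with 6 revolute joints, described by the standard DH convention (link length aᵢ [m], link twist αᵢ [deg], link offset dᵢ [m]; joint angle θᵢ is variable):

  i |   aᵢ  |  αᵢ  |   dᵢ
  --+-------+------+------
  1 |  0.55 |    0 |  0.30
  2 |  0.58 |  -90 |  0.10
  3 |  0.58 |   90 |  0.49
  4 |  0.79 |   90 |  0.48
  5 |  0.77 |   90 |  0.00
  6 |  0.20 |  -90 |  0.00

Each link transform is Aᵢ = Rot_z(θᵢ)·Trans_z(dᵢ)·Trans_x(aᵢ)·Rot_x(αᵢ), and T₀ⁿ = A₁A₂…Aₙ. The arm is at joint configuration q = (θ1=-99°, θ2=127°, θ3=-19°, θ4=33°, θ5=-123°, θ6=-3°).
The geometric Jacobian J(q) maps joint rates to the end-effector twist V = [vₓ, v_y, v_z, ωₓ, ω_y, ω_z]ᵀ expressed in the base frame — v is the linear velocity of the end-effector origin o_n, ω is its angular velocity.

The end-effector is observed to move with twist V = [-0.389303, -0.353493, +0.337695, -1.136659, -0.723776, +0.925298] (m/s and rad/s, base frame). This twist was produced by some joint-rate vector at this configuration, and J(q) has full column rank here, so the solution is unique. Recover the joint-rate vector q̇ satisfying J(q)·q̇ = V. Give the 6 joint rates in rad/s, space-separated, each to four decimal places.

o_n = [0.8835, 0.6987, 0.3433]
J₁: ẑ×o_n = [-0.6987, 0.8835, 0.0000], ω = ẑ
J2: z=[0.0000, 0.0000, 1.0000] o=[-0.0860, -0.5432, 0.3000] → [-1.2420, 0.9696, 0.0000, 0.0000, 0.0000, 1.0000]
J3: z=[-0.4695, 0.8829, 0.0000] o=[0.4261, -0.2709, 0.4000] → [-0.0500, -0.0266, -0.8592, -0.4695, 0.8829, 0.0000]
J4: z=[-0.2875, -0.1528, 0.9455] o=[0.6802, 0.4192, 0.5888] → [-0.2268, 0.1217, -0.0493, -0.2875, -0.1528, 0.9455]
J5: z=[0.8484, -0.4987, 0.1773] o=[0.8934, 1.0198, 1.2584] → [0.5133, 0.7746, -0.2773, 0.8484, -0.4987, 0.1773]
J6: z=[-0.5293, -0.7988, 0.2860] o=[0.8926, 0.7607, 0.5333] → [0.1694, -0.1031, 0.0256, -0.5293, -0.7988, 0.2860]
q̇ = J⁺·V = [0.2410, -0.0550, -0.1940, 0.6070, -0.6350, 0.9720]

0.2410 -0.0550 -0.1940 0.6070 -0.6350 0.9720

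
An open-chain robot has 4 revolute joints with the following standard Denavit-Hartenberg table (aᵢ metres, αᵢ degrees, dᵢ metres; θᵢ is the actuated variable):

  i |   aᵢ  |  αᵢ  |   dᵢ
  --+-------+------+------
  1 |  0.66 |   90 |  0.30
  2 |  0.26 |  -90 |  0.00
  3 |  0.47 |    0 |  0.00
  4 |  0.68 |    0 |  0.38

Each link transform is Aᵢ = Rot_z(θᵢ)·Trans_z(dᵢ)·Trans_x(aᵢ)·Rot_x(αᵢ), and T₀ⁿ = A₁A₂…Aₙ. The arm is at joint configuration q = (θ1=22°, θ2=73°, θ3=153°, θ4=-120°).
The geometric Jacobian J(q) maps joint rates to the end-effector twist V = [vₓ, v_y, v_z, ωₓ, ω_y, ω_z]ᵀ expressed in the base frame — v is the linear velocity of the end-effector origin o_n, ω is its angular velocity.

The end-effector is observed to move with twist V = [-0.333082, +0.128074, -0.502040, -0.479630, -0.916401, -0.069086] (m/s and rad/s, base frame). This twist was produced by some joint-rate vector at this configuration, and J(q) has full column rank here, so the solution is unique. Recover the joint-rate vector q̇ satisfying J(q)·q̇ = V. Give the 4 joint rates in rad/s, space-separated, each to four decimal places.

o_n = [0.1679, 0.6974, 0.8046]
J₁: ẑ×o_n = [-0.6974, 0.1679, 0.0000], ω = ẑ
J2: z=[0.3746, -0.9272, 0.0000] o=[0.6119, 0.2472, 0.3000] → [-0.4679, -0.1890, -0.2431, 0.3746, -0.9272, 0.0000]
J3: z=[-0.8867, -0.3582, 0.2924] o=[0.6824, 0.2757, 0.5486] → [-0.2150, 0.0766, -0.5582, -0.8867, -0.3582, 0.2924]
J4: z=[-0.8867, -0.3582, 0.2924] o=[0.4890, 0.4277, 0.1482] → [-0.3140, 0.4882, -0.3542, -0.8867, -0.3582, 0.2924]
q̇ = J⁺·V = [-0.3100, 0.6700, 0.2320, 0.5920]

-0.3100 0.6700 0.2320 0.5920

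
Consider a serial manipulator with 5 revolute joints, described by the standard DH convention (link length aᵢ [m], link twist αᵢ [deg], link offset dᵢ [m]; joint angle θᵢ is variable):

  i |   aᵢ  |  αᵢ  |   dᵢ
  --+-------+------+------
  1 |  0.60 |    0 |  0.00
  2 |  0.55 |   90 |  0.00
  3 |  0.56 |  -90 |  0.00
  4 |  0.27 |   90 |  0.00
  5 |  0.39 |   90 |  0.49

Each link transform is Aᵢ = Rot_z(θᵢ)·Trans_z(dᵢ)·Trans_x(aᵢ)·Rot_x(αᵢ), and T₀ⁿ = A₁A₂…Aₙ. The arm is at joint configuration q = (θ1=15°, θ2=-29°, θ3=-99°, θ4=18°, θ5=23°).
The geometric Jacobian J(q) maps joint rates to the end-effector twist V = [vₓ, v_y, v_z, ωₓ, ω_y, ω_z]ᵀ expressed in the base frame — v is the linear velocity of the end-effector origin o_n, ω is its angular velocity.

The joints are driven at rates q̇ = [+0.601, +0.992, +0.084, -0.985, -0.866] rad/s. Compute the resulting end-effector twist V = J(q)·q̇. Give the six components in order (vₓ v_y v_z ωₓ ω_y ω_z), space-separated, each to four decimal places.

o_n = [0.9948, -0.2282, -1.3173]
J₁: ẑ×o_n = [0.2282, 0.9948, -0.0000], ω = ẑ
J2: z=[0.0000, 0.0000, 1.0000] o=[0.5796, 0.1553, 0.0000] → [0.3835, 0.4152, -0.0000, 0.0000, 0.0000, 1.0000]
J3: z=[-0.2419, -0.9703, 0.0000] o=[1.1132, 0.0222, 0.0000] → [1.2782, -0.3187, -0.0544, -0.2419, -0.9703, 0.0000]
J4: z=[0.9583, -0.2389, -0.1564] o=[1.0282, 0.0434, -0.5531] → [0.1401, 0.7376, -0.2683, 0.9583, -0.2389, -0.1564]
J5: z=[-0.2770, -0.9111, -0.3052] o=[1.0094, 0.1341, -0.8067] → [0.3547, -0.1370, 0.0870, -0.2770, -0.9111, -0.3052]
V = J·q̇ = [0.1798, 0.3750, 0.1844, -0.7244, 0.9429, 2.0114]

0.1798 0.3750 0.1844 -0.7244 0.9429 2.0114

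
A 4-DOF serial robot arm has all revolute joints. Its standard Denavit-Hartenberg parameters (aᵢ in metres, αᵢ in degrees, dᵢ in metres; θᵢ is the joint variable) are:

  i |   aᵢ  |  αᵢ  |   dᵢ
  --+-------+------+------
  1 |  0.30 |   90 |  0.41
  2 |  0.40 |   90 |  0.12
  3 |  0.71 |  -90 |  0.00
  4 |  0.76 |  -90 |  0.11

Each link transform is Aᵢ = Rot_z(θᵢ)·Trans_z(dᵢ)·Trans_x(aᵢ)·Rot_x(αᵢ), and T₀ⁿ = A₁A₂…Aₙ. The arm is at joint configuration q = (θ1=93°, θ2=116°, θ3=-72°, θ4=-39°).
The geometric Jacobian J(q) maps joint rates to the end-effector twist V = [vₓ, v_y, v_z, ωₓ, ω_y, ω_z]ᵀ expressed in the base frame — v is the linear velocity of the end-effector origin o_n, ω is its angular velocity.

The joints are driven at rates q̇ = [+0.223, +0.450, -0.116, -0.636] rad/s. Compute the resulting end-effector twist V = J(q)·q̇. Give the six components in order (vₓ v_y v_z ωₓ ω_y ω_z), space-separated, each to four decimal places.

0.1699 -0.2540 -0.0306 0.2447 0.1739 -0.3715

o_n = [-1.0989, 0.2753, 1.4345]
J₁: ẑ×o_n = [-0.2753, -1.0989, 0.0000], ω = ẑ
J2: z=[0.9986, 0.0523, 0.0000] o=[-0.0157, 0.2996, 0.4100] → [0.0536, -1.0230, 0.0325, 0.9986, 0.0523, 0.0000]
J3: z=[-0.0470, 0.8976, 0.4384] o=[0.1133, 0.1308, 0.7695] → [0.5334, -0.5001, 1.0812, -0.0470, 0.8976, 0.4384]
J4: z=[0.3304, -0.4002, 0.8548] o=[-0.5560, -0.0006, 0.9667] → [-0.4231, -0.6186, -0.1261, 0.3304, -0.4002, 0.8548]
V = J·q̇ = [0.1699, -0.2540, -0.0306, 0.2447, 0.1739, -0.3715]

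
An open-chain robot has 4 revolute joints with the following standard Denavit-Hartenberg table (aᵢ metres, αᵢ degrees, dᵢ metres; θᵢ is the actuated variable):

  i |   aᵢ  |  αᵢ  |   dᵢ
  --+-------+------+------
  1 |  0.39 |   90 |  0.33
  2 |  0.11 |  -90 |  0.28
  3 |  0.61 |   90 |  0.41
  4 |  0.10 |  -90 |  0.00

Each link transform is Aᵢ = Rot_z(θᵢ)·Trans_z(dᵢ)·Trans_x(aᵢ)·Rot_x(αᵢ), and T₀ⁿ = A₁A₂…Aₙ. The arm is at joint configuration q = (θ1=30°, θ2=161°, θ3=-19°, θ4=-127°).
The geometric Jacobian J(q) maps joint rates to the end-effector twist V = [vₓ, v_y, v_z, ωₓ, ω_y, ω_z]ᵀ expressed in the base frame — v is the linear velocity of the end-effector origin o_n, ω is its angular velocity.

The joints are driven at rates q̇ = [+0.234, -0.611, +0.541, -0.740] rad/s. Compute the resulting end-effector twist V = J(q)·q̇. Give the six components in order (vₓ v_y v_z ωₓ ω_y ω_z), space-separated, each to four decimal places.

o_n = [-0.0416, -0.5540, 0.2229]
J₁: ẑ×o_n = [0.5540, -0.0416, 0.0000], ω = ẑ
J2: z=[0.5000, -0.8660, 0.0000] o=[0.3377, 0.1950, 0.3300] → [0.0927, 0.0535, -0.7030, 0.5000, -0.8660, 0.0000]
J3: z=[-0.2820, -0.1628, -0.9455] o=[0.3877, -0.0995, 0.3658] → [-0.4065, 0.3656, 0.0583, -0.2820, -0.1628, -0.9455]
J4: z=[0.7393, -0.6649, -0.1060] o=[-0.1009, -0.6109, 0.1659] → [-0.0319, -0.0484, 0.0815, 0.7393, -0.6649, -0.1060]
V = J·q̇ = [-0.1234, 0.1912, 0.4008, -1.0052, 0.9331, -0.1991]

-0.1234 0.1912 0.4008 -1.0052 0.9331 -0.1991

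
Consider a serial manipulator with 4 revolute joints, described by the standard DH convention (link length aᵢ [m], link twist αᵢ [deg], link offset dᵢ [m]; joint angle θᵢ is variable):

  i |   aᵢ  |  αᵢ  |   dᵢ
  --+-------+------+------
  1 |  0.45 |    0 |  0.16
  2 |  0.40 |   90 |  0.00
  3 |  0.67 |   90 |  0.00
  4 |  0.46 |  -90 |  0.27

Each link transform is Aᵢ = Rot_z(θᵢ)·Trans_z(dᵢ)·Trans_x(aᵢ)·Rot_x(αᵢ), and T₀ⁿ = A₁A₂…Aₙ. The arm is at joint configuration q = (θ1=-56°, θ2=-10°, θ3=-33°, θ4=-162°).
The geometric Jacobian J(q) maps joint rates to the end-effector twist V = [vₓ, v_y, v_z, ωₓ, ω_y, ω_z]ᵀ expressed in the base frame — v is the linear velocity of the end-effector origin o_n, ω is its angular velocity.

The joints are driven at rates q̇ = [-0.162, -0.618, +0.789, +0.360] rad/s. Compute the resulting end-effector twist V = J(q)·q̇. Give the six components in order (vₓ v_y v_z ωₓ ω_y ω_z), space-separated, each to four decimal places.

-0.0599 -0.5138 0.0100 -0.8005 -0.1418 -1.0819

o_n = [0.5637, -0.7245, -0.1931]
J₁: ẑ×o_n = [0.7245, 0.5637, -0.0000], ω = ẑ
J2: z=[0.0000, 0.0000, 1.0000] o=[0.2516, -0.3731, 0.1600] → [0.3514, 0.3121, -0.0000, 0.0000, 0.0000, 1.0000]
J3: z=[-0.9135, -0.4067, 0.0000] o=[0.4143, -0.7385, 0.1600] → [0.1436, -0.3226, 0.0480, -0.9135, -0.4067, 0.0000]
J4: z=[-0.2215, 0.4976, -0.8387] o=[0.6429, -1.2518, -0.2049] → [0.4482, 0.0690, -0.0774, -0.2215, 0.4976, -0.8387]
V = J·q̇ = [-0.0599, -0.5138, 0.0100, -0.8005, -0.1418, -1.0819]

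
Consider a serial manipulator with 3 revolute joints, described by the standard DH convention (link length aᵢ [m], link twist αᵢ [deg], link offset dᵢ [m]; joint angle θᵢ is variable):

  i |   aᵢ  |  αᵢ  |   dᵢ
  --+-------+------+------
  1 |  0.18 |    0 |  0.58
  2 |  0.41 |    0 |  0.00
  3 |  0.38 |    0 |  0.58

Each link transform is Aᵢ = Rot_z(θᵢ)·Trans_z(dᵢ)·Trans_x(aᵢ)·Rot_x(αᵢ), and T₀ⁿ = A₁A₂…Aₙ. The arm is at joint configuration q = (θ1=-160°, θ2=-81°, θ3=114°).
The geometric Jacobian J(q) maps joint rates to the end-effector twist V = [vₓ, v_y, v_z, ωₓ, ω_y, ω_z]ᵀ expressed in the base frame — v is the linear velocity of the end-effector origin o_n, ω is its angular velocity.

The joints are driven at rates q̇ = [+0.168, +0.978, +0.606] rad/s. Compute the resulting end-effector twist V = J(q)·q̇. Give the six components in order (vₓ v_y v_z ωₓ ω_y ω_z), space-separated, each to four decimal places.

o_n = [-0.5966, -0.0065, 1.1600]
J₁: ẑ×o_n = [0.0065, -0.5966, 0.0000], ω = ẑ
J2: z=[0.0000, 0.0000, 1.0000] o=[-0.1691, -0.0616, 0.5800] → [-0.0551, -0.4275, 0.0000, 0.0000, 0.0000, 1.0000]
J3: z=[0.0000, 0.0000, 1.0000] o=[-0.3679, 0.2970, 0.5800] → [0.3035, -0.2287, 0.0000, 0.0000, 0.0000, 1.0000]
V = J·q̇ = [0.1311, -0.6569, 0.0000, 0.0000, 0.0000, 1.7520]

0.1311 -0.6569 0.0000 0.0000 0.0000 1.7520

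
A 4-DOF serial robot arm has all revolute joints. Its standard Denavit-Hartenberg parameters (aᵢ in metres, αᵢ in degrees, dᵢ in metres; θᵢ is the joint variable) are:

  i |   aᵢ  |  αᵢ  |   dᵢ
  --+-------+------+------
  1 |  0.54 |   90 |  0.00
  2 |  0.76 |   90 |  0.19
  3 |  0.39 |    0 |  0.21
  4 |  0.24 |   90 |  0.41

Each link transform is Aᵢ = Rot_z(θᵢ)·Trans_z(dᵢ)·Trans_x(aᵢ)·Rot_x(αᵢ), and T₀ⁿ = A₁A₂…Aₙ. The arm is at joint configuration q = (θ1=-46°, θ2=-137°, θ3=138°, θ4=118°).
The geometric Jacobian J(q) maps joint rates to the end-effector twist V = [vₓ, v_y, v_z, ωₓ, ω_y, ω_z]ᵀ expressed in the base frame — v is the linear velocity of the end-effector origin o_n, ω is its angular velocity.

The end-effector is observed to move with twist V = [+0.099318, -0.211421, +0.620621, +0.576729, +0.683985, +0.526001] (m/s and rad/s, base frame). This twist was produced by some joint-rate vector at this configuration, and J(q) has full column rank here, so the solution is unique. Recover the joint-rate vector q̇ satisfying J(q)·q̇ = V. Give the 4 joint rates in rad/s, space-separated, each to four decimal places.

0.4280 -0.8900 -0.0150 0.1490

o_n = [-0.2849, -0.0190, 0.1724]
J₁: ẑ×o_n = [0.0190, -0.2849, 0.0000], ω = ẑ
J2: z=[-0.7193, -0.6947, 0.0000] o=[0.3751, -0.3884, 0.0000] → [-0.1197, 0.1240, -0.7242, -0.7193, -0.6947, 0.0000]
J3: z=[-0.4738, 0.4906, 0.7314] o=[-0.1477, -0.1206, -0.5183] → [0.2645, 0.2269, 0.0192, -0.4738, 0.4906, 0.7314]
J4: z=[-0.4738, 0.4906, 0.7314] o=[-0.2876, -0.3513, -0.1671] → [-0.0765, 0.1628, -0.1588, -0.4738, 0.4906, 0.7314]
q̇ = J⁺·V = [0.4280, -0.8900, -0.0150, 0.1490]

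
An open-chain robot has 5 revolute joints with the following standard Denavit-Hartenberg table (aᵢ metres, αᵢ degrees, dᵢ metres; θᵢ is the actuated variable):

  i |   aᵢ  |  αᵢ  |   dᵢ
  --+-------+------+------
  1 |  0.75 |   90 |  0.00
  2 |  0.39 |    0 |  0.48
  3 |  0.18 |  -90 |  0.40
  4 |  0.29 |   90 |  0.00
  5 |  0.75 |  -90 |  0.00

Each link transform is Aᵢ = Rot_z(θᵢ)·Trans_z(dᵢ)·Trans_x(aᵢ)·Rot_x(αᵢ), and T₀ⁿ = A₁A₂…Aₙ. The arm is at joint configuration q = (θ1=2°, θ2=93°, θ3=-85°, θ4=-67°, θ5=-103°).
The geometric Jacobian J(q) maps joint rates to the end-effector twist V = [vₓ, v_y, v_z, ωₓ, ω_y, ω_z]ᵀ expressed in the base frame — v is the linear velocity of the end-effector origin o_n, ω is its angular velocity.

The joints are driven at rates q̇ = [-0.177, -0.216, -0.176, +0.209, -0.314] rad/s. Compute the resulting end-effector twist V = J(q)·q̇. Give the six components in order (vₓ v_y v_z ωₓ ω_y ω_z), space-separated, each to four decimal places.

o_n = [1.0904, -0.9542, -0.3026]
J₁: ẑ×o_n = [0.9542, 1.0904, -0.0000], ω = ẑ
J2: z=[0.0349, -0.9994, 0.0000] o=[0.7495, 0.0262, 0.0000] → [0.3024, 0.0106, 0.3065, 0.0349, -0.9994, 0.0000]
J3: z=[0.0349, -0.9994, 0.0000] o=[0.7459, -0.4542, 0.3895] → [0.6916, 0.0242, 0.3269, 0.0349, -0.9994, 0.0000]
J4: z=[-0.1391, -0.0049, 0.9903] o=[0.9380, -0.8478, 0.4145] → [0.1088, 0.0512, 0.0155, -0.1391, -0.0049, 0.9903]
J5: z=[-0.8974, -0.4223, -0.1281] o=[1.0595, -1.1106, 0.4303] → [0.3295, -0.6616, -0.1273, -0.8974, -0.4223, -0.1281]
V = J·q̇ = [-0.4366, 0.0189, -0.0805, 0.2390, 0.5234, 0.0702]

-0.4366 0.0189 -0.0805 0.2390 0.5234 0.0702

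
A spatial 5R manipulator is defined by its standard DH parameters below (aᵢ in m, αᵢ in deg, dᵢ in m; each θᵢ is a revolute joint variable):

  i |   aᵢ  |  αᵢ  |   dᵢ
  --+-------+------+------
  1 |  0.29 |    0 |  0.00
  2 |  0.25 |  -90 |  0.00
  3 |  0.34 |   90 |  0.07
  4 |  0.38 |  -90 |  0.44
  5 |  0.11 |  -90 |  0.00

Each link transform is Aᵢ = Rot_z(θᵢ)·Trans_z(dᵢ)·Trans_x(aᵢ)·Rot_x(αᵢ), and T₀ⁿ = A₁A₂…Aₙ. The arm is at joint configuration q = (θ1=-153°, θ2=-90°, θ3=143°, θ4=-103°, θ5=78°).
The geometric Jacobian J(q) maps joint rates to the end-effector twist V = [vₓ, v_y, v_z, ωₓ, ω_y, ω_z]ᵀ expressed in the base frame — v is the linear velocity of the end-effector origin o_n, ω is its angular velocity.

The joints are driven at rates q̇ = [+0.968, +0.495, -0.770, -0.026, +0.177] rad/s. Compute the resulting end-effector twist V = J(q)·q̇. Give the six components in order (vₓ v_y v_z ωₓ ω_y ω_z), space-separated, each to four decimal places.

-0.5788 0.2813 0.0075 0.7912 0.2310 1.3800

o_n = [-0.0849, 0.2383, -0.4155]
J₁: ẑ×o_n = [-0.2383, -0.0849, 0.0000], ω = ẑ
J2: z=[0.0000, 0.0000, 1.0000] o=[-0.2584, -0.1317, 0.0000] → [-0.3700, 0.1735, 0.0000, 0.0000, 0.0000, 1.0000]
J3: z=[-0.8910, -0.4540, 0.0000] o=[-0.3719, 0.0911, 0.0000] → [0.1887, -0.3703, -0.0009, -0.8910, -0.4540, 0.0000]
J4: z=[-0.2732, 0.5362, -0.7986] o=[-0.3110, -0.1826, -0.2046] → [0.2231, -0.2382, -0.2362, -0.2732, 0.5362, -0.7986]
J5: z=[0.5537, -0.5912, -0.5864] o=[-0.1323, 0.2822, -0.5046] → [-0.0784, -0.0771, 0.0037, 0.5537, -0.5912, -0.5864]
V = J·q̇ = [-0.5788, 0.2813, 0.0075, 0.7912, 0.2310, 1.3800]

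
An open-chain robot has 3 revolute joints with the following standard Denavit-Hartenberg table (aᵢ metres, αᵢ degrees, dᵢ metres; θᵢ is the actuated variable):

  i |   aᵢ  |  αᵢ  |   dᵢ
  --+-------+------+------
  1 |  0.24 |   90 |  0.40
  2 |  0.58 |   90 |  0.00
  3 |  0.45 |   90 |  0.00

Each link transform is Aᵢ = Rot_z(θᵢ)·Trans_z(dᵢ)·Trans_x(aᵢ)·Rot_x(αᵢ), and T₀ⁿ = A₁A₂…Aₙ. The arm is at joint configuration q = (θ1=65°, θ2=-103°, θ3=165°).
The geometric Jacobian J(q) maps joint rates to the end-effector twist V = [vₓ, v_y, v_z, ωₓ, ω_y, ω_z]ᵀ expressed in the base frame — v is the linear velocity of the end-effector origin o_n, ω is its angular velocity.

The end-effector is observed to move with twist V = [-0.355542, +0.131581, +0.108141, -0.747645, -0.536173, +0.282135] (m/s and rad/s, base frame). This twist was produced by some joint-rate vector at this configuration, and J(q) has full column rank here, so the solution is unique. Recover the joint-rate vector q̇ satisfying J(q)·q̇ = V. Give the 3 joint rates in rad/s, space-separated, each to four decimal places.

0.0970 -0.4510 0.8230

o_n = [0.1932, 0.1387, 0.2584]
J₁: ẑ×o_n = [-0.1387, 0.1932, 0.0000], ω = ẑ
J2: z=[0.9063, -0.4226, 0.0000] o=[0.1014, 0.2175, 0.4000] → [0.0598, 0.1283, -0.0327, 0.9063, -0.4226, 0.0000]
J3: z=[-0.4118, -0.8831, 0.2250] o=[0.0463, 0.0993, -0.1651] → [-0.3829, 0.2074, 0.1135, -0.4118, -0.8831, 0.2250]
q̇ = J⁺·V = [0.0970, -0.4510, 0.8230]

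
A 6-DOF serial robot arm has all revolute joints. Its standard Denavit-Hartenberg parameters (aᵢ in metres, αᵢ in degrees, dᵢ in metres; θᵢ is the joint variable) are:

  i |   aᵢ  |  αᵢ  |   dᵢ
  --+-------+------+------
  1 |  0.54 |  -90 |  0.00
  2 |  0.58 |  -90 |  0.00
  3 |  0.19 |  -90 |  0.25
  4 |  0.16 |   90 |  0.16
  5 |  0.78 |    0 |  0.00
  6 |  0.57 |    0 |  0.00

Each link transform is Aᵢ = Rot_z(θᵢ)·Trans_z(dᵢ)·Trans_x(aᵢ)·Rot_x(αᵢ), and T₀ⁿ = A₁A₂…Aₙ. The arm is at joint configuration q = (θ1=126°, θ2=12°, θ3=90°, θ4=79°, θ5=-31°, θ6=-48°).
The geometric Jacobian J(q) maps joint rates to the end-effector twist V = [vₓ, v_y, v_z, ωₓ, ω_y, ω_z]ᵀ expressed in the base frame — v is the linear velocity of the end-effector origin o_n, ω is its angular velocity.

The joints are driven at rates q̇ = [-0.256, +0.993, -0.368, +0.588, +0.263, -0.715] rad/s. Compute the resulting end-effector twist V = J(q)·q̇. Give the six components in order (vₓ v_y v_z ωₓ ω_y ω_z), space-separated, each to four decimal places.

-0.4383 0.0177 -1.5204 -0.8798 -1.2334 0.3106

o_n = [-0.8950, 1.8594, 0.3683]
J₁: ẑ×o_n = [-1.8594, -0.8950, 0.0000], ω = ẑ
J2: z=[-0.8090, -0.5878, 0.0000] o=[-0.3174, 0.4369, 0.0000] → [-0.2165, 0.2980, -1.4904, -0.8090, -0.5878, 0.0000]
J3: z=[0.1222, -0.1682, -0.9781] o=[-0.6509, 0.8958, -0.1206] → [0.8603, 0.1791, 0.0767, 0.1222, -0.1682, -0.9781]
J4: z=[0.5749, -0.7913, 0.2079] o=[-0.4666, 0.9655, -0.3651] → [-0.7663, -0.5108, 0.1749, 0.5749, -0.7913, 0.2079]
J5: z=[0.8175, 0.5449, -0.1866] o=[-0.3691, 0.8832, -0.1782] → [0.4800, -0.3486, 1.0846, 0.8175, 0.5449, -0.1866]
J6: z=[0.8175, 0.5449, -0.1866] o=[-0.5771, 1.3865, 0.3802] → [0.0818, 0.0691, 0.5599, 0.8175, 0.5449, -0.1866]
V = J·q̇ = [-0.4383, 0.0177, -1.5204, -0.8798, -1.2334, 0.3106]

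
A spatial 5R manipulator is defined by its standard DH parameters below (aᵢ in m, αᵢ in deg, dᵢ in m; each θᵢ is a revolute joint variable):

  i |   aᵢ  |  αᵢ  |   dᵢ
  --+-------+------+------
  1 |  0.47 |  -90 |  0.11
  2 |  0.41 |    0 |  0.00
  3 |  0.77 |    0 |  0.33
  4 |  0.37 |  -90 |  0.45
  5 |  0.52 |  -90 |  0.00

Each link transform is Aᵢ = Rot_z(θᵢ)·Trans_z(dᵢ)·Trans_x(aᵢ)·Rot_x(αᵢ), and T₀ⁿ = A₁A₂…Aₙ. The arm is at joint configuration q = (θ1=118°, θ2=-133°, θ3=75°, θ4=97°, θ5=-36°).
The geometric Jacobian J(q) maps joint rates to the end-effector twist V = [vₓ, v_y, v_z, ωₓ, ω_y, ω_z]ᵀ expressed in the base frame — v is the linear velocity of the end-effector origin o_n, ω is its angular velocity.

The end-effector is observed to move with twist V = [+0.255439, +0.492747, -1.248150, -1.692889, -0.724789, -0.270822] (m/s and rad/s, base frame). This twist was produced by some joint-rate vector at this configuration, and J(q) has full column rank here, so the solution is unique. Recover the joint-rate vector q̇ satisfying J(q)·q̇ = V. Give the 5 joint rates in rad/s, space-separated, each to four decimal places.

o_n = [-1.5280, 0.5612, 0.5653]
J₁: ẑ×o_n = [-0.5612, -1.5280, 0.0000], ω = ẑ
J2: z=[-0.8829, -0.4695, 0.0000] o=[-0.2207, 0.4150, 0.1100] → [-0.2137, 0.4020, -0.7429, -0.8829, -0.4695, 0.0000]
J3: z=[-0.8829, -0.4695, 0.0000] o=[-0.0894, 0.1681, 0.4099] → [-0.0730, 0.1372, -1.0225, -0.8829, -0.4695, 0.0000]
J4: z=[-0.8829, -0.4695, 0.0000] o=[-0.5723, 0.3734, 1.0629] → [0.2336, -0.4394, -0.6145, -0.8829, -0.4695, 0.0000]
J5: z=[0.2954, -0.5557, -0.7771] o=[-1.1046, 0.4161, 0.8300] → [0.2599, 0.4072, -0.1924, 0.2954, -0.5557, -0.7771]
q̇ = J⁺·V = [-0.4620, 0.6910, 0.1940, 0.9500, -0.2460]

-0.4620 0.6910 0.1940 0.9500 -0.2460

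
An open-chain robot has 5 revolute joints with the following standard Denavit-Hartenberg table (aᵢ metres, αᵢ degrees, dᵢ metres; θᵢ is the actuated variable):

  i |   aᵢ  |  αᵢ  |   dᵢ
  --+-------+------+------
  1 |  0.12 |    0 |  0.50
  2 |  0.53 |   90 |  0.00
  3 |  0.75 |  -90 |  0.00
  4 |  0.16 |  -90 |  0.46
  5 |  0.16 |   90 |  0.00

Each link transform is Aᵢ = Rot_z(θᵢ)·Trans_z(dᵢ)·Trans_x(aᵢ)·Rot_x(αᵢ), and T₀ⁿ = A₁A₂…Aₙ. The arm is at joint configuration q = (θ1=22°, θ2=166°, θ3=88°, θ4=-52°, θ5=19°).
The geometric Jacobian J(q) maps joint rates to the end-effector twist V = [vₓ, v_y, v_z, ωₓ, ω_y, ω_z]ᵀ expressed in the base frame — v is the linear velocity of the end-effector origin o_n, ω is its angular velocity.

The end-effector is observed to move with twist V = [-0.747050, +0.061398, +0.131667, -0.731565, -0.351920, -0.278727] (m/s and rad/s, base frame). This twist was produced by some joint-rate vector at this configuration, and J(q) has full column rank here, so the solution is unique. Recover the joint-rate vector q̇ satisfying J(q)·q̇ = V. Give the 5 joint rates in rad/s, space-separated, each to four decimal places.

0.3780 0.0610 -0.7860 -0.7980 -0.8760

o_n = [-0.0766, 0.2663, 1.4553]
J₁: ẑ×o_n = [-0.2663, -0.0766, 0.0000], ω = ẑ
J2: z=[0.0000, 0.0000, 1.0000] o=[0.1113, 0.0450, 0.5000] → [-0.2213, -0.1878, 0.0000, 0.0000, 0.0000, 1.0000]
J3: z=[-0.1392, 0.9903, 0.0000] o=[-0.4136, -0.0288, 0.5000] → [0.9460, 0.1330, -0.3748, -0.1392, 0.9903, 0.0000]
J4: z=[0.9897, 0.1391, 0.0349] o=[-0.4395, -0.0325, 1.2495] → [0.0182, -0.1910, 0.2451, 0.9897, 0.1391, 0.0349]
J5: z=[0.0584, -0.6135, 0.7875] o=[-0.0052, 0.1559, 1.3640] → [-0.1429, -0.0615, -0.0373, 0.0584, -0.6135, 0.7875]
q̇ = J⁺·V = [0.3780, 0.0610, -0.7860, -0.7980, -0.8760]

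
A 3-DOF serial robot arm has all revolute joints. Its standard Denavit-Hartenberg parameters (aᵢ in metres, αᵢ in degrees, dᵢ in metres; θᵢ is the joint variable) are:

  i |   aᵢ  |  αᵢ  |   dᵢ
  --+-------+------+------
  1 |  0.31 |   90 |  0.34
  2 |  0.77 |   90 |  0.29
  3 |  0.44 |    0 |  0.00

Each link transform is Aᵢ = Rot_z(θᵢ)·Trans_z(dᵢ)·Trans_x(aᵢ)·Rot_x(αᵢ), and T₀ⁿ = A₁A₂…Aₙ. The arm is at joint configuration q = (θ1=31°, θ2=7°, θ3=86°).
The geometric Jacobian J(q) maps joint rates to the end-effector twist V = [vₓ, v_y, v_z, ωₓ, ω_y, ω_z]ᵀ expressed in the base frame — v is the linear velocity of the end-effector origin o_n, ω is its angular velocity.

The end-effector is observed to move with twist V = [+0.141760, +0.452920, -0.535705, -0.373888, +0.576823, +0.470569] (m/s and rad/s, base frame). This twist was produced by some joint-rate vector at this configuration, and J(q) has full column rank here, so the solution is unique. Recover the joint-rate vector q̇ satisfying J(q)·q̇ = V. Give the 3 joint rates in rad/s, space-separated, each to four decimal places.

o_n = [1.3224, -0.0558, 0.4376]
J₁: ẑ×o_n = [0.0558, 1.3224, -0.0000], ω = ẑ
J2: z=[0.5150, -0.8572, 0.0000] o=[0.2657, 0.1597, 0.3400] → [-0.0836, -0.0503, 0.7947, 0.5150, -0.8572, 0.0000]
J3: z=[0.1045, 0.0628, -0.9925] o=[1.0702, 0.3047, 0.4338] → [-0.3576, -0.2507, -0.0535, 0.1045, 0.0628, -0.9925]
q̇ = J⁺·V = [0.2800, -0.6870, -0.1920]

0.2800 -0.6870 -0.1920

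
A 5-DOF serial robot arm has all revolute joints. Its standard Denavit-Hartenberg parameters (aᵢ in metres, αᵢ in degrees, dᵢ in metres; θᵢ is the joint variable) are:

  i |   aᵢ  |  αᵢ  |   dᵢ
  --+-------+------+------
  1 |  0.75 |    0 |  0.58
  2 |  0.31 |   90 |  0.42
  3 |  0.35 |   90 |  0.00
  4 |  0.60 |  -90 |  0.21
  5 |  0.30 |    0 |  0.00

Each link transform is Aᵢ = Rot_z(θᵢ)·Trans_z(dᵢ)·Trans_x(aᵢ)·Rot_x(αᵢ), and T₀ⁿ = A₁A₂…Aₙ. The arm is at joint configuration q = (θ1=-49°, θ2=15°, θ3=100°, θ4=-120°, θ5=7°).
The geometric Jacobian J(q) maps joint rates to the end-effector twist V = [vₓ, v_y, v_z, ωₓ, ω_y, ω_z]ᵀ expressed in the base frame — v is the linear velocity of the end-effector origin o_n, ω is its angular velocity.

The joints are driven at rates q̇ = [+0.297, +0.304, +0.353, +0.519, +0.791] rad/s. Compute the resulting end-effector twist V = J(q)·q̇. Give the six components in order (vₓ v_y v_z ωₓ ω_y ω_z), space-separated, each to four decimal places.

-0.1684 0.9849 0.4371 0.3489 -0.1841 1.3657

o_n = [1.3396, -0.1999, 0.9327]
J₁: ẑ×o_n = [0.1999, 1.3396, -0.0000], ω = ẑ
J2: z=[0.0000, 0.0000, 1.0000] o=[0.4920, -0.5660, 0.5800] → [-0.3661, 0.8476, 0.0000, 0.0000, 0.0000, 1.0000]
J3: z=[-0.5592, -0.8290, 0.0000] o=[0.7490, -0.7394, 1.0000] → [0.0558, -0.0376, 0.1880, -0.5592, -0.8290, 0.0000]
J4: z=[0.8164, -0.5507, 0.1736] o=[0.6987, -0.7054, 1.3447] → [0.1391, 0.4476, 0.7657, 0.8164, -0.5507, 0.1736]
J5: z=[0.1549, 0.4986, 0.8529] o=[1.2039, -0.4194, 1.0857] → [-0.2634, 0.1395, -0.0337, 0.1549, 0.4986, 0.8529]
V = J·q̇ = [-0.1684, 0.9849, 0.4371, 0.3489, -0.1841, 1.3657]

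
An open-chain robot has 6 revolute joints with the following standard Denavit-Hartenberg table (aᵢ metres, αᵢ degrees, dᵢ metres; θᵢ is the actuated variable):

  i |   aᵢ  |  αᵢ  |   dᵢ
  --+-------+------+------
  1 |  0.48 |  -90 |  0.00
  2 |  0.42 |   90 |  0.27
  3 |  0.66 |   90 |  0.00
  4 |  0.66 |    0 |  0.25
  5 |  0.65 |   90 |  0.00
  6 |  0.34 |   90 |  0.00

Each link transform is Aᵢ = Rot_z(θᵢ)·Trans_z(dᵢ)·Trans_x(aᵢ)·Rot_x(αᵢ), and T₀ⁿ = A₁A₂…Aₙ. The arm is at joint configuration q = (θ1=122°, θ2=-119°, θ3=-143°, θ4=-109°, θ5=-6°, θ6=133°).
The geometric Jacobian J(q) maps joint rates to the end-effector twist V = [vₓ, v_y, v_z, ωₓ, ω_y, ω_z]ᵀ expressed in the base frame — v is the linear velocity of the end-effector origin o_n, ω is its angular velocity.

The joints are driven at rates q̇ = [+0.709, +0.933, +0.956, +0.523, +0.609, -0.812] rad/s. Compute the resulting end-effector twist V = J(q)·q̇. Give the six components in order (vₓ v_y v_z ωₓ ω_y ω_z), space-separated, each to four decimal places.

o_n = [-1.1732, 0.9213, 0.4036]
J₁: ẑ×o_n = [-0.9213, -1.1732, 0.0000], ω = ẑ
J2: z=[-0.8480, -0.5299, 0.0000] o=[-0.2544, 0.4071, 0.0000] → [-0.2139, 0.3423, -0.9230, -0.8480, -0.5299, 0.0000]
J3: z=[0.4635, -0.7417, -0.4848] o=[-0.3754, 0.0913, 0.3673] → [0.3755, 0.3699, -0.2070, 0.4635, -0.7417, -0.4848]
J4: z=[-0.8319, -0.1758, -0.5264] o=[-0.1740, 0.5185, -0.0937] → [0.1246, 0.9396, -0.5107, -0.8319, -0.1758, -0.5264]
J5: z=[-0.8319, -0.1758, -0.5264] o=[-0.7368, 0.7983, 0.2274] → [0.0338, 0.3763, -0.1790, -0.8319, -0.1758, -0.5264]
J6: z=[-0.0807, -0.9001, 0.4282] o=[-1.0937, 1.0575, 0.7049] → [0.3294, -0.0584, -0.0606, -0.0807, -0.9001, 0.4282]
V = J·q̇ = [-0.6756, 0.6093, -1.3860, -1.2243, -0.6716, -0.6980]

-0.6756 0.6093 -1.3860 -1.2243 -0.6716 -0.6980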